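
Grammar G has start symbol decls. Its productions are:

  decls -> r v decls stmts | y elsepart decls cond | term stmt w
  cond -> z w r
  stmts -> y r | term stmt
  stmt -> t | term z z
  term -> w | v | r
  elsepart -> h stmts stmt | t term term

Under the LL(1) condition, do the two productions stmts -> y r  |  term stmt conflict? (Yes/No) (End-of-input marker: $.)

FIRST(y r) = { y } and FIRST(term stmt) = { r, v, w }.
The FIRST sets are disjoint and neither alternative is nullable — no conflict.

No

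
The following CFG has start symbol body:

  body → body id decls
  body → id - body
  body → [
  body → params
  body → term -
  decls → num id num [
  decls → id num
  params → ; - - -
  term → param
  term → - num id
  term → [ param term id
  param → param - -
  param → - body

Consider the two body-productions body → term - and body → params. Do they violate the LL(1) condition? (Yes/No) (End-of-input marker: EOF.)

FIRST(term -) = { -, [ } and FIRST(params) = { ; }.
The FIRST sets are disjoint and neither alternative is nullable — no conflict.

No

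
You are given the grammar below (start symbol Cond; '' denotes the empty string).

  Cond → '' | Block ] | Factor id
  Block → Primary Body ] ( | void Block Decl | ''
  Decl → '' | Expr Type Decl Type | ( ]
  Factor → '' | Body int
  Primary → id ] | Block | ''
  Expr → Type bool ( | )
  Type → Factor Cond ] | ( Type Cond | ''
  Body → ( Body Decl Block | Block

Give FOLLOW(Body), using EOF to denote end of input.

{ (, ), ], bool, id, int, void }

In Block → Primary Body ] (: add FIRST(] () = { ] }.
In Factor → Body int: add FIRST(int) = { int }.
In Body → ( Body Decl Block: add FIRST(Decl Block)\{''} = { (, ), ], bool, id, int, void }.
  Since Decl Block is nullable, also add FOLLOW(Body) = { (, ), ], bool, id, int, void }.
Union: FOLLOW(Body) = { (, ), ], bool, id, int, void }.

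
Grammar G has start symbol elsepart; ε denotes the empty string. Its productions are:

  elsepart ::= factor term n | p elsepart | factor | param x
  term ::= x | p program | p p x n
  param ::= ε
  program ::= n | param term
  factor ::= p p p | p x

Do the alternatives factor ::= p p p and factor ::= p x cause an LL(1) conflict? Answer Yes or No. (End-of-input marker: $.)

FIRST(p p p) = { p } and FIRST(p x) = { p }.
Both contain p, so the two alternatives are not disjoint — LL(1) conflict.

Yes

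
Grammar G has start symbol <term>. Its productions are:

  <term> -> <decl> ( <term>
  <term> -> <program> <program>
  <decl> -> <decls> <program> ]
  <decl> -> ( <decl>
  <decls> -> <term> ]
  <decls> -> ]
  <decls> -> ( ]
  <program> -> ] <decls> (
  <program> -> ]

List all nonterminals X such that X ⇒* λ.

No nonterminal has an empty production or an RHS whose symbols are all nullable.

{ } (none)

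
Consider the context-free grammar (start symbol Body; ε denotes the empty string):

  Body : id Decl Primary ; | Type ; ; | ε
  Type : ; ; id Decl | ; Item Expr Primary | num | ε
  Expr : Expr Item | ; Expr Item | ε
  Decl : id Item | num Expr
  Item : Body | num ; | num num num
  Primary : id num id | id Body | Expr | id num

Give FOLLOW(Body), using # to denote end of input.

Body is the start symbol, so # ∈ FOLLOW(Body).
In Item : Body: Body is at the end, add FOLLOW(Item) = { ;, id, num }.
In Primary : id Body: Body is at the end, add FOLLOW(Primary) = { ; }.
Union: FOLLOW(Body) = { #, ;, id, num }.

{ #, ;, id, num }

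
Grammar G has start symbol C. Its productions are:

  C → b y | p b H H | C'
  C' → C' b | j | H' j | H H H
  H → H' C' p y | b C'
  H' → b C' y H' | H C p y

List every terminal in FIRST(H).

{ b }

From H → H' C' p y: add FIRST(H') = { b }.
H → b C' contributes {b}.
Union: FIRST(H) = { b }.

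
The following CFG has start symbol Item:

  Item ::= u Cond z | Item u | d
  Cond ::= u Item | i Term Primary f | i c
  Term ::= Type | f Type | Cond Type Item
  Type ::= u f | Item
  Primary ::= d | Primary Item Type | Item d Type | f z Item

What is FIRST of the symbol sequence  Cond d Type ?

Add FIRST(Cond) = { i, u }; Cond is not nullable, stop.

{ i, u }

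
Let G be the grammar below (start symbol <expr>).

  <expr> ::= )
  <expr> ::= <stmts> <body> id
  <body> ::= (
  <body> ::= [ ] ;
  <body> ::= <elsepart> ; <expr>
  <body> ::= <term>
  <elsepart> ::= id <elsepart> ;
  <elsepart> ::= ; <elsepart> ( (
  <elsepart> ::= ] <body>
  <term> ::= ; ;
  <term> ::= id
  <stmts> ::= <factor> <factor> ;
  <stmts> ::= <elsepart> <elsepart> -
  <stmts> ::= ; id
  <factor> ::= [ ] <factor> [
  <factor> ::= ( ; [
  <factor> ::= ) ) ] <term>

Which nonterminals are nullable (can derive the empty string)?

No nonterminal has an empty production or an RHS whose symbols are all nullable.

{ } (none)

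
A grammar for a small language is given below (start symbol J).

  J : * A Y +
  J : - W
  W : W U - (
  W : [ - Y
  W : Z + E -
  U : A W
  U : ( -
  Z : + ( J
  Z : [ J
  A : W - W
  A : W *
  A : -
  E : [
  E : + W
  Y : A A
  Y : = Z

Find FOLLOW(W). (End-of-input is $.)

{ $, (, *, +, -, =, [ }

In J : - W: W is at the end, add FOLLOW(J) = { $, (, *, +, -, =, [ }.
In W : W U - (: add FIRST(U - () = { (, +, -, [ }.
In U : A W: W is at the end, add FOLLOW(U) = { - }.
In A : W - W: add FIRST(- W) = { - }.
In A : W - W: W is at the end, add FOLLOW(A) = { $, (, *, +, -, =, [ }.
In A : W *: add FIRST(*) = { * }.
In E : + W: W is at the end, add FOLLOW(E) = { - }.
Union: FOLLOW(W) = { $, (, *, +, -, =, [ }.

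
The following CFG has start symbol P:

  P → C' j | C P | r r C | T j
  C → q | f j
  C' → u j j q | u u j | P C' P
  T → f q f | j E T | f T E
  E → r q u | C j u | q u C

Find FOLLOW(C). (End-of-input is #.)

{ #, f, j, q, r, u }

In P → C P: add FIRST(P) = { f, j, q, r, u }.
In P → r r C: C is at the end, add FOLLOW(P) = { #, f, j, q, r, u }.
In E → C j u: add FIRST(j u) = { j }.
In E → q u C: C is at the end, add FOLLOW(E) = { f, j, q, r }.
Union: FOLLOW(C) = { #, f, j, q, r, u }.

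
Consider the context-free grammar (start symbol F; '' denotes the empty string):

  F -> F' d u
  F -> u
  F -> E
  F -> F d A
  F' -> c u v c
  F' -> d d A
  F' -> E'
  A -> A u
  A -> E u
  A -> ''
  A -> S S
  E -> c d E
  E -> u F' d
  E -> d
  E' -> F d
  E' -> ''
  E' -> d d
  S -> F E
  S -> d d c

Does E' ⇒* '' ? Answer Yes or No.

E' has an ''-production, so E' ⇒ ''.

Yes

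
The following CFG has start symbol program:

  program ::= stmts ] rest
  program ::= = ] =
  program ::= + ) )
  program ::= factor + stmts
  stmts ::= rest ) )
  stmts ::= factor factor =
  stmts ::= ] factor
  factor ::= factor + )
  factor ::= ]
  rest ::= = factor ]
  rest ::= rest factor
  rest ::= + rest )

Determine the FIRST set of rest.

rest ::= = factor ] contributes {=}.
From rest ::= rest factor: add FIRST(rest) = { +, = }.
rest ::= + rest ) contributes {+}.
Union: FIRST(rest) = { +, = }.

{ +, = }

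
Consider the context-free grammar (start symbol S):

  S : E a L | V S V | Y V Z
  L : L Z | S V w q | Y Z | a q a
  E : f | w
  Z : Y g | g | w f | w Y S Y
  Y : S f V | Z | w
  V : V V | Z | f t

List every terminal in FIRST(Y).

From Y : S f V: add FIRST(S) = { f, g, w }.
From Y : Z: add FIRST(Z) = { f, g, w }.
Y : w contributes {w}.
Union: FIRST(Y) = { f, g, w }.

{ f, g, w }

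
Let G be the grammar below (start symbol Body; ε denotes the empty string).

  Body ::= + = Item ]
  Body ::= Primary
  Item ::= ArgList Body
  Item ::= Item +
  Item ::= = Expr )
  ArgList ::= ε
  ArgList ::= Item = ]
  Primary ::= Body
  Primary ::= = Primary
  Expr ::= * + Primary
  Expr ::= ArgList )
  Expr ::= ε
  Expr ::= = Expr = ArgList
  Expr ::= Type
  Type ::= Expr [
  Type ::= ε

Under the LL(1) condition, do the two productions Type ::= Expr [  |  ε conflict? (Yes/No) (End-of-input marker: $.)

Yes

FIRST(Expr [) = { ), *, +, =, [ } and FIRST(ε) = { ε }.
The second alternative is nullable and FOLLOW(Type) = { ), =, [ } shares ) with FIRST of the first — conflict.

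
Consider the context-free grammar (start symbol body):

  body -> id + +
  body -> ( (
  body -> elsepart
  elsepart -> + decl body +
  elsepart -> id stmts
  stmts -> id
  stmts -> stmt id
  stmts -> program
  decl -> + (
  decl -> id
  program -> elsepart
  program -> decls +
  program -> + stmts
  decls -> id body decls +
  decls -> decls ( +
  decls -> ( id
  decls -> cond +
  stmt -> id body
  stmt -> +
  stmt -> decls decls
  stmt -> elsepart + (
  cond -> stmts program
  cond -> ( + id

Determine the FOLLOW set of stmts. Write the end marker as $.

{ $, (, +, id }

In elsepart -> id stmts: stmts is at the end, add FOLLOW(elsepart) = { $, (, +, id }.
In program -> + stmts: stmts is at the end, add FOLLOW(program) = { $, (, +, id }.
In cond -> stmts program: add FIRST(program) = { (, +, id }.
Union: FOLLOW(stmts) = { $, (, +, id }.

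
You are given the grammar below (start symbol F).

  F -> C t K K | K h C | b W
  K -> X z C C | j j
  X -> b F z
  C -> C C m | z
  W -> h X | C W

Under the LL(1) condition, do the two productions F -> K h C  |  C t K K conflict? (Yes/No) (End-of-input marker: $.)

No

FIRST(K h C) = { b, j } and FIRST(C t K K) = { z }.
The FIRST sets are disjoint and neither alternative is nullable — no conflict.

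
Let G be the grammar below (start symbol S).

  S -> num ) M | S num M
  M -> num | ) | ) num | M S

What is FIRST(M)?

M -> num contributes {num}.
M -> ) contributes {)}.
M -> ) num contributes {)}.
From M -> M S: add FIRST(M) = { ), num }.
Union: FIRST(M) = { ), num }.

{ ), num }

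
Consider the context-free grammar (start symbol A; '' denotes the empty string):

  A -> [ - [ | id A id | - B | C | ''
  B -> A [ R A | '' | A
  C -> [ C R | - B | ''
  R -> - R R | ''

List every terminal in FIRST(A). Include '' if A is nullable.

A -> [ - [ contributes {[}.
A -> id A id contributes {id}.
A -> - B contributes {-}.
From A -> C: add FIRST(C) = { -, [, '' } (including '' since C is nullable).
A -> '' contributes ''.
Union: FIRST(A) = { -, [, id, '' }.

{ -, [, id, '' }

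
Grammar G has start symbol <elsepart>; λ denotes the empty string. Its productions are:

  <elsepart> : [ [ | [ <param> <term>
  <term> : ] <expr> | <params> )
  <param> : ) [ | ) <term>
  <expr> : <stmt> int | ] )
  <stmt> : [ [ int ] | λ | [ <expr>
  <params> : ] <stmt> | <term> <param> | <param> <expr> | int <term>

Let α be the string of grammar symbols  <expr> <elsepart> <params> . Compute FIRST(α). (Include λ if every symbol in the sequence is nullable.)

Add FIRST(<expr>) = { [, ], int }; <expr> is not nullable, stop.

{ [, ], int }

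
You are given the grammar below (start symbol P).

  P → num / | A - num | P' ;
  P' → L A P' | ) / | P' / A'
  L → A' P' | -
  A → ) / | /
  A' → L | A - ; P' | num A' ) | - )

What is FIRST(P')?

From P' → L A P': add FIRST(L) = { ), -, /, num }.
P' → ) / contributes {)}.
From P' → P' / A': add FIRST(P') = { ), -, /, num }.
Union: FIRST(P') = { ), -, /, num }.

{ ), -, /, num }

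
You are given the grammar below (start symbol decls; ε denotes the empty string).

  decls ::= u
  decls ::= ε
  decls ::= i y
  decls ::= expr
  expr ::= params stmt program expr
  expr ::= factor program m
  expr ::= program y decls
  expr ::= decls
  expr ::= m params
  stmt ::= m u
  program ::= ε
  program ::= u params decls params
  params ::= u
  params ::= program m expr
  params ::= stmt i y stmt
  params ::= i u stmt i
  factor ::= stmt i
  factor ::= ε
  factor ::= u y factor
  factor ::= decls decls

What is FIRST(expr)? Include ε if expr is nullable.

From expr ::= params stmt program expr: add FIRST(params) = { i, m, u }.
From expr ::= factor program m: factor, program nullable, take FIRST(factor) ∪ FIRST(program) ∪ {m} = { i, m, u, y }.
From expr ::= program y decls: program nullable, take FIRST(program) ∪ {y} = { u, y }.
From expr ::= decls: add FIRST(decls) = { i, m, u, y, ε } (including ε since decls is nullable).
expr ::= m params contributes {m}.
Union: FIRST(expr) = { i, m, u, y, ε }.

{ i, m, u, y, ε }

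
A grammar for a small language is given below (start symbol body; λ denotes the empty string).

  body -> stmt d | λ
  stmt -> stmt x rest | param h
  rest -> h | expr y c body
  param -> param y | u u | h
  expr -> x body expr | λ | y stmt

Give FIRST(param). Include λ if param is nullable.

From param -> param y: add FIRST(param) = { h, u }.
param -> u u contributes {u}.
param -> h contributes {h}.
Union: FIRST(param) = { h, u }.

{ h, u }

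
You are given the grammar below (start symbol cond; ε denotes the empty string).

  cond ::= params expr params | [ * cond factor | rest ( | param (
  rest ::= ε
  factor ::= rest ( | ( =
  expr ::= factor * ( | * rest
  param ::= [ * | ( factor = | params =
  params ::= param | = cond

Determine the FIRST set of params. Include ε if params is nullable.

{ (, =, [ }

From params ::= param: add FIRST(param) = { (, =, [ }.
params ::= = cond contributes {=}.
Union: FIRST(params) = { (, =, [ }.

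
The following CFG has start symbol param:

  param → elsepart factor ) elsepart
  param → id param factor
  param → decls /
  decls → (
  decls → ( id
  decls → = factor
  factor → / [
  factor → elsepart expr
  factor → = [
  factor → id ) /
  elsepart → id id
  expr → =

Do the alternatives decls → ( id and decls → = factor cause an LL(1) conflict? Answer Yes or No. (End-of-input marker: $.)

FIRST(( id) = { ( } and FIRST(= factor) = { = }.
The FIRST sets are disjoint and neither alternative is nullable — no conflict.

No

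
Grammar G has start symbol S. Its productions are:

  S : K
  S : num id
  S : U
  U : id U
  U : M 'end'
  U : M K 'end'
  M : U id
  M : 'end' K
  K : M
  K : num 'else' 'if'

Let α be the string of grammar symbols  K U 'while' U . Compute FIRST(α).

{ 'end', id, num }

Add FIRST(K) = { 'end', id, num }; K is not nullable, stop.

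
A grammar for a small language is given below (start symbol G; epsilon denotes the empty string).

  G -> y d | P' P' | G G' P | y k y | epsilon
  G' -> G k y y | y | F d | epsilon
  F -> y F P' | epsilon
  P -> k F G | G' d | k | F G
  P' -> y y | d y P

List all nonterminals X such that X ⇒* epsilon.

{ F, G, G', P }

Directly nullable (have an epsilon-production): G, G', F.
P -> F G with every symbol nullable, so P is nullable.
No other nonterminal has a production whose RHS symbols are all nullable.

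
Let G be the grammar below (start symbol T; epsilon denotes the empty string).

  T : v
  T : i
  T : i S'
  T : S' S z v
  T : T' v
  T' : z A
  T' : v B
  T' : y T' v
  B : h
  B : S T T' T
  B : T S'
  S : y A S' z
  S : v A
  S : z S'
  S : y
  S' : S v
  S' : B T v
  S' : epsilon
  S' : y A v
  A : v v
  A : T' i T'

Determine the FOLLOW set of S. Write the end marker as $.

In T : S' S z v: add FIRST(z v) = { z }.
In B : S T T' T: add FIRST(T T' T) = { h, i, v, y, z }.
In S' : S v: add FIRST(v) = { v }.
Union: FOLLOW(S) = { h, i, v, y, z }.

{ h, i, v, y, z }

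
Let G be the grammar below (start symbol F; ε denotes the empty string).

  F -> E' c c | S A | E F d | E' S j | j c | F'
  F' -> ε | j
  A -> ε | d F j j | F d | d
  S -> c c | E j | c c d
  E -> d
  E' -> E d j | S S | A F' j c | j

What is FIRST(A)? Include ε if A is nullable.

{ c, d, j, ε }

A -> ε contributes ε.
A -> d F j j contributes {d}.
From A -> F d: F nullable, take FIRST(F) ∪ {d} = { c, d, j }.
A -> d contributes {d}.
Union: FIRST(A) = { c, d, j, ε }.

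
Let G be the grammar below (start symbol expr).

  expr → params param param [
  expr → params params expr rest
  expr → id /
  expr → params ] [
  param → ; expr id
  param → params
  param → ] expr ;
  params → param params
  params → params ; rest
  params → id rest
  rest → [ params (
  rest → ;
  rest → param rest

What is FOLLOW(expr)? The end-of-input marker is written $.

expr is the start symbol, so $ ∈ FOLLOW(expr).
In expr → params params expr rest: add FIRST(rest) = { ;, [, ], id }.
In param → ; expr id: add FIRST(id) = { id }.
In param → ] expr ;: add FIRST(;) = { ; }.
Union: FOLLOW(expr) = { $, ;, [, ], id }.

{ $, ;, [, ], id }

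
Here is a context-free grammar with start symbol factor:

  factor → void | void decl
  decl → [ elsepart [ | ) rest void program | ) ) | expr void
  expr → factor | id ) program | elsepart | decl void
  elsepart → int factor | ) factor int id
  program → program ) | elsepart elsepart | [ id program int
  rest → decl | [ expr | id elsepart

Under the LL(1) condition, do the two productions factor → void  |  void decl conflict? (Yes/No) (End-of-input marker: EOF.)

Yes

FIRST(void) = { void } and FIRST(void decl) = { void }.
Both contain void, so the two alternatives are not disjoint — LL(1) conflict.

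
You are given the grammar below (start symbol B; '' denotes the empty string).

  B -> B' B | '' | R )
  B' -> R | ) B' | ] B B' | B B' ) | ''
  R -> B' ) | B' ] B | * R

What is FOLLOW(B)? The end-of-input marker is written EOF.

B is the start symbol, so EOF ∈ FOLLOW(B).
In B -> B' B: B is at the end, add FOLLOW(B) = { EOF, ), *, ] }.
In B' -> ] B B': add FIRST(B')\{''} = { ), *, ] }.
  Since B' is nullable, also add FOLLOW(B') = { EOF, ), *, ] }.
In B' -> B B' ): add FIRST(B' )) = { ), *, ] }.
In R -> B' ] B: B is at the end, add FOLLOW(R) = { EOF, ), *, ] }.
Union: FOLLOW(B) = { EOF, ), *, ] }.

{ EOF, ), *, ] }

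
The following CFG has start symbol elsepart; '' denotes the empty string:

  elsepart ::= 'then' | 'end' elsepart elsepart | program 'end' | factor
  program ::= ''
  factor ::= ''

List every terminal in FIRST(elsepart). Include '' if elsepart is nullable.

{ 'end', 'then', '' }

elsepart ::= 'then' contributes {'then'}.
elsepart ::= 'end' elsepart elsepart contributes {'end'}.
From elsepart ::= program 'end': program nullable, take FIRST(program) ∪ {'end'} = { 'end' }.
From elsepart ::= factor: add FIRST(factor) = { '' } (including '' since factor is nullable).
Union: FIRST(elsepart) = { 'end', 'then', '' }.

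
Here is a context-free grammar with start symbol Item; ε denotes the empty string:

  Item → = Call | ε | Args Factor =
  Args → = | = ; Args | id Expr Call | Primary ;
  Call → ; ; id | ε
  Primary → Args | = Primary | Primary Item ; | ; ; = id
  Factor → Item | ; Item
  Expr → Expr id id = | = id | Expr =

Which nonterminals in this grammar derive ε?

Directly nullable (have an ε-production): Item, Call.
Factor → Item with every symbol nullable, so Factor is nullable.
No other nonterminal has a production whose RHS symbols are all nullable.

{ Call, Factor, Item }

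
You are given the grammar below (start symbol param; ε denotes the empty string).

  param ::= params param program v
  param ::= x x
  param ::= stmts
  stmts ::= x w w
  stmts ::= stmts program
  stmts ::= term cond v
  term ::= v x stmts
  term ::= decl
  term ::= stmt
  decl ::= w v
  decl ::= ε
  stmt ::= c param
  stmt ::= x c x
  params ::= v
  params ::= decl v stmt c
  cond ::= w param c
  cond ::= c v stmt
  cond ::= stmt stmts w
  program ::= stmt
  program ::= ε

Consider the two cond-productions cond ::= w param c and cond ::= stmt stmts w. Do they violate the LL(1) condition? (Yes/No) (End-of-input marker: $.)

No

FIRST(w param c) = { w } and FIRST(stmt stmts w) = { c, x }.
The FIRST sets are disjoint and neither alternative is nullable — no conflict.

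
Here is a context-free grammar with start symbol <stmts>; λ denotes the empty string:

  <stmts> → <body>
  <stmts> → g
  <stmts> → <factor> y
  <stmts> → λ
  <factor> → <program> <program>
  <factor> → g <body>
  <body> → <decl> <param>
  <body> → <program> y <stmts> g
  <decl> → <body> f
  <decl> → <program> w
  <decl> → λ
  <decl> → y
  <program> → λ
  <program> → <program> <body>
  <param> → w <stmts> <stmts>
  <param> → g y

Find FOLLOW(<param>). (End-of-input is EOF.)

{ EOF, f, g, w, y }

In <body> → <decl> <param>: <param> is at the end, add FOLLOW(<body>) = { EOF, f, g, w, y }.
Union: FOLLOW(<param>) = { EOF, f, g, w, y }.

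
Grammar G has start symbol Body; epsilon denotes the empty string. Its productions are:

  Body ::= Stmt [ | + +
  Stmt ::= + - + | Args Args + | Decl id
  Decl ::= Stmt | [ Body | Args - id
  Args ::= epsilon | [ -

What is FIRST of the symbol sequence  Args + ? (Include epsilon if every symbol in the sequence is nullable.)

Add FIRST(Args)\{epsilon} = { [ }; Args is nullable, continue.
+ is a terminal; add {+} and stop.

{ +, [ }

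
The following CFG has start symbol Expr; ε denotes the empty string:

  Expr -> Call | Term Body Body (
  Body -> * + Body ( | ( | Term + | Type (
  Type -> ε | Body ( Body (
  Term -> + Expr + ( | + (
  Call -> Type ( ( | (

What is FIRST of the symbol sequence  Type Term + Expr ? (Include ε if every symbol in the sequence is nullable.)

{ (, *, + }

Add FIRST(Type)\{ε} = { (, *, + }; Type is nullable, continue.
Add FIRST(Term) = { + }; Term is not nullable, stop.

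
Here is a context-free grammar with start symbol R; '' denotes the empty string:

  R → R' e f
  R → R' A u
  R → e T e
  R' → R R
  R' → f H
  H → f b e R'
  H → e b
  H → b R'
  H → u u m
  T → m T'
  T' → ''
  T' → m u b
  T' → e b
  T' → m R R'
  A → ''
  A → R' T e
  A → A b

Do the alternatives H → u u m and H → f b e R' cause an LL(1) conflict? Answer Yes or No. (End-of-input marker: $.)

No

FIRST(u u m) = { u } and FIRST(f b e R') = { f }.
The FIRST sets are disjoint and neither alternative is nullable — no conflict.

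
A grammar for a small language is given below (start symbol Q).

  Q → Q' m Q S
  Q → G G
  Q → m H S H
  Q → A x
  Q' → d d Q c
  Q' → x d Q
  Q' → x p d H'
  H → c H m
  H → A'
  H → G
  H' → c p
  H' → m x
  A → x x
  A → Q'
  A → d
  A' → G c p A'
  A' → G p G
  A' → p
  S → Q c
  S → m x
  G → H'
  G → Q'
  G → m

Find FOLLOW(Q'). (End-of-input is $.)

In Q → Q' m Q S: add FIRST(m Q S) = { m }.
In A → Q': Q' is at the end, add FOLLOW(A) = { x }.
In G → Q': Q' is at the end, add FOLLOW(G) = { $, c, d, m, p, x }.
Union: FOLLOW(Q') = { $, c, d, m, p, x }.

{ $, c, d, m, p, x }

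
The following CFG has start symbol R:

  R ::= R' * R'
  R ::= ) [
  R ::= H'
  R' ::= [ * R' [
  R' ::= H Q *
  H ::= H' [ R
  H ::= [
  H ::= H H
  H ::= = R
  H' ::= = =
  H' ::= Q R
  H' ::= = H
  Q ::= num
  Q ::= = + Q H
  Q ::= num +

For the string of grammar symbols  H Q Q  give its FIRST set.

{ =, [, num }

Add FIRST(H) = { =, [, num }; H is not nullable, stop.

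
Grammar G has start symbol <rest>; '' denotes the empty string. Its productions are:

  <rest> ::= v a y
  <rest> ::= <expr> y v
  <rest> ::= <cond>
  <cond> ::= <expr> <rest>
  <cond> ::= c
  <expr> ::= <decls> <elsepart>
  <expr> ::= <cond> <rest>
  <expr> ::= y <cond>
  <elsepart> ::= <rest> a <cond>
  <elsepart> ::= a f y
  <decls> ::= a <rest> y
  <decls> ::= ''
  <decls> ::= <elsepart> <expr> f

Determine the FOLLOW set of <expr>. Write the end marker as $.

{ a, c, f, v, y }

In <rest> ::= <expr> y v: add FIRST(y v) = { y }.
In <cond> ::= <expr> <rest>: add FIRST(<rest>) = { a, c, v, y }.
In <decls> ::= <elsepart> <expr> f: add FIRST(f) = { f }.
Union: FOLLOW(<expr>) = { a, c, f, v, y }.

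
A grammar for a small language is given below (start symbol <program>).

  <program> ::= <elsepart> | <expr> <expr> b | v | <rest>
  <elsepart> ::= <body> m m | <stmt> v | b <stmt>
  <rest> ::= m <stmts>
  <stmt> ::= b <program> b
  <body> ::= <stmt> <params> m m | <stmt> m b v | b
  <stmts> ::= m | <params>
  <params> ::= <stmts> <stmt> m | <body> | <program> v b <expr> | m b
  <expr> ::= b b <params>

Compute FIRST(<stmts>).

<stmts> ::= m contributes {m}.
From <stmts> ::= <params>: add FIRST(<params>) = { b, m, v }.
Union: FIRST(<stmts>) = { b, m, v }.

{ b, m, v }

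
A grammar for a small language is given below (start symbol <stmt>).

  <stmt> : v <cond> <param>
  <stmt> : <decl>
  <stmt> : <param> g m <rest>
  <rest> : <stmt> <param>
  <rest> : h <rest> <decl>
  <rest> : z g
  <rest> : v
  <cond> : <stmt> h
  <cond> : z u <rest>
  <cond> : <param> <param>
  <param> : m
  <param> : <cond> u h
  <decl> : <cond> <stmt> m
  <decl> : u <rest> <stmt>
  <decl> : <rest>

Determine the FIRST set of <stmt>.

{ h, m, u, v, z }

<stmt> : v <cond> <param> contributes {v}.
From <stmt> : <decl>: add FIRST(<decl>) = { h, m, u, v, z }.
From <stmt> : <param> g m <rest>: add FIRST(<param>) = { h, m, u, v, z }.
Union: FIRST(<stmt>) = { h, m, u, v, z }.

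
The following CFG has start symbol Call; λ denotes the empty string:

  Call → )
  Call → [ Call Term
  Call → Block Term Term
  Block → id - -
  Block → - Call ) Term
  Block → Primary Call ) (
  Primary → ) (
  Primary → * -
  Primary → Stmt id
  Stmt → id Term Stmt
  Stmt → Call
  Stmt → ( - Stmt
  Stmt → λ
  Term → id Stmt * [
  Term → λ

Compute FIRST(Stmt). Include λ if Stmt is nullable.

{ (, ), *, -, [, id, λ }

Stmt → id Term Stmt contributes {id}.
From Stmt → Call: add FIRST(Call) = { (, ), *, -, [, id }.
Stmt → ( - Stmt contributes {(}.
Stmt → λ contributes λ.
Union: FIRST(Stmt) = { (, ), *, -, [, id, λ }.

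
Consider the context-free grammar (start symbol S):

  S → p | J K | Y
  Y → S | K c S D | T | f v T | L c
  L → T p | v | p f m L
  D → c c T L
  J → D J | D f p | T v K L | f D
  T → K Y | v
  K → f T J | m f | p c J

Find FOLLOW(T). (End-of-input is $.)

In Y → T: T is at the end, add FOLLOW(Y) = { $, c, f, m, p, v }.
In Y → f v T: T is at the end, add FOLLOW(Y) = { $, c, f, m, p, v }.
In L → T p: add FIRST(p) = { p }.
In D → c c T L: add FIRST(L) = { f, m, p, v }.
In J → T v K L: add FIRST(v K L) = { v }.
In K → f T J: add FIRST(J) = { c, f, m, p, v }.
Union: FOLLOW(T) = { $, c, f, m, p, v }.

{ $, c, f, m, p, v }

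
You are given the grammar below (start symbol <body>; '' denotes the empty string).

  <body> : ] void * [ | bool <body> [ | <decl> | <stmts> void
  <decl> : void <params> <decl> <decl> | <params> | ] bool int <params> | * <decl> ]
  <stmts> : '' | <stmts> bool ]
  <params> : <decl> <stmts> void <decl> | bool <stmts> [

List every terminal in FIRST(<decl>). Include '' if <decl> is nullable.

{ *, ], bool, void }

<decl> : void <params> <decl> <decl> contributes {void}.
From <decl> : <params>: add FIRST(<params>) = { *, ], bool, void }.
<decl> : ] bool int <params> contributes {]}.
<decl> : * <decl> ] contributes {*}.
Union: FIRST(<decl>) = { *, ], bool, void }.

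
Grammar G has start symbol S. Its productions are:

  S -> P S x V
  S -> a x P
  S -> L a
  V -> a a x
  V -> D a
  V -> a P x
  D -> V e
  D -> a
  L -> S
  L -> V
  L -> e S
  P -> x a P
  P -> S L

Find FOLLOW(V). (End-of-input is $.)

{ $, a, e, x }

In S -> P S x V: V is at the end, add FOLLOW(S) = { $, a, e, x }.
In D -> V e: add FIRST(e) = { e }.
In L -> V: V is at the end, add FOLLOW(L) = { $, a, e, x }.
Union: FOLLOW(V) = { $, a, e, x }.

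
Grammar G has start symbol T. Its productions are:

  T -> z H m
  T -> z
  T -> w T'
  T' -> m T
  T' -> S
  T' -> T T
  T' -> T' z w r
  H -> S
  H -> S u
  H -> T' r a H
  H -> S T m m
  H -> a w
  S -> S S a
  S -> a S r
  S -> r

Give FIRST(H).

From H -> S: add FIRST(S) = { a, r }.
From H -> S u: add FIRST(S) = { a, r }.
From H -> T' r a H: add FIRST(T') = { a, m, r, w, z }.
From H -> S T m m: add FIRST(S) = { a, r }.
H -> a w contributes {a}.
Union: FIRST(H) = { a, m, r, w, z }.

{ a, m, r, w, z }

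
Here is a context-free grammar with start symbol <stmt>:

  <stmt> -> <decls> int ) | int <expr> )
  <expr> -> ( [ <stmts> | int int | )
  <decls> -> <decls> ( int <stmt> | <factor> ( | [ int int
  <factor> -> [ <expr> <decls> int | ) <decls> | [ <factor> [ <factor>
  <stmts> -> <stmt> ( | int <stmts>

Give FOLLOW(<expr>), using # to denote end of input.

{ ), [ }

In <stmt> -> int <expr> ): add FIRST()) = { ) }.
In <factor> -> [ <expr> <decls> int: add FIRST(<decls> int) = { ), [ }.
Union: FOLLOW(<expr>) = { ), [ }.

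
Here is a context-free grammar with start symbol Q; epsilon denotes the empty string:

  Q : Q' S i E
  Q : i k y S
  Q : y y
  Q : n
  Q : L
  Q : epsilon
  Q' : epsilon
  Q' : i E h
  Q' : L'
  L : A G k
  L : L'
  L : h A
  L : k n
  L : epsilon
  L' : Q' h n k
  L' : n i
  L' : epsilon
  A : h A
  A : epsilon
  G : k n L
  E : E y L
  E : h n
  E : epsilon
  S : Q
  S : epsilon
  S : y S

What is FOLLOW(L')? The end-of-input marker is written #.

{ #, h, i, k, n, y }

In Q' : L': L' is at the end, add FOLLOW(Q') = { h, i, k, n, y }.
In L : L': L' is at the end, add FOLLOW(L) = { #, h, i, k, y }.
Union: FOLLOW(L') = { #, h, i, k, n, y }.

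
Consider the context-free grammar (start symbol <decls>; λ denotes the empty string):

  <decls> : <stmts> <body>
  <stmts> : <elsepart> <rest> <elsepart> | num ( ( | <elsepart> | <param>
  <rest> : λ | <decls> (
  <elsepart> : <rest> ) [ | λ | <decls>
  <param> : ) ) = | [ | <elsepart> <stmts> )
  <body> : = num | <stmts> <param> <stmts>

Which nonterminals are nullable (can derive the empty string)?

Directly nullable (have an λ-production): <rest>, <elsepart>.
<stmts> : <elsepart> <rest> <elsepart> with every symbol nullable, so <stmts> is nullable.
No other nonterminal has a production whose RHS symbols are all nullable.

{ <elsepart>, <rest>, <stmts> }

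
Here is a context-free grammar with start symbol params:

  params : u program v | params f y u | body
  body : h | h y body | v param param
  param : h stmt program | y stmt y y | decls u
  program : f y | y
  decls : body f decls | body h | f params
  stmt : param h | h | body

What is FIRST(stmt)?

From stmt : param h: add FIRST(param) = { f, h, v, y }.
stmt : h contributes {h}.
From stmt : body: add FIRST(body) = { h, v }.
Union: FIRST(stmt) = { f, h, v, y }.

{ f, h, v, y }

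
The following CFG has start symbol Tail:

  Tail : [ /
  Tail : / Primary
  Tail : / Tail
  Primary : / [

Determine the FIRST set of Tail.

{ /, [ }

Tail : [ / contributes {[}.
Tail : / Primary contributes {/}.
Tail : / Tail contributes {/}.
Union: FIRST(Tail) = { /, [ }.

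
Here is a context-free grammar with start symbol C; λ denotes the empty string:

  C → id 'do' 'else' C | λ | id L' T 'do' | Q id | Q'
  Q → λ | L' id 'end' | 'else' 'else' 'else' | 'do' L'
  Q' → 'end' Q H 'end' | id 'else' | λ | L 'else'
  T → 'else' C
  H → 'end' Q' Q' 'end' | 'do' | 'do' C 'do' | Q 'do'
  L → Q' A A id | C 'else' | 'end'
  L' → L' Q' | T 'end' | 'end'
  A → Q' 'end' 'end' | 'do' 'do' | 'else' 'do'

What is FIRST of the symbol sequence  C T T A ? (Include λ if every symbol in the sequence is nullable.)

{ 'do', 'else', 'end', id }

Add FIRST(C)\{λ} = { 'do', 'else', 'end', id }; C is nullable, continue.
Add FIRST(T) = { 'else' }; T is not nullable, stop.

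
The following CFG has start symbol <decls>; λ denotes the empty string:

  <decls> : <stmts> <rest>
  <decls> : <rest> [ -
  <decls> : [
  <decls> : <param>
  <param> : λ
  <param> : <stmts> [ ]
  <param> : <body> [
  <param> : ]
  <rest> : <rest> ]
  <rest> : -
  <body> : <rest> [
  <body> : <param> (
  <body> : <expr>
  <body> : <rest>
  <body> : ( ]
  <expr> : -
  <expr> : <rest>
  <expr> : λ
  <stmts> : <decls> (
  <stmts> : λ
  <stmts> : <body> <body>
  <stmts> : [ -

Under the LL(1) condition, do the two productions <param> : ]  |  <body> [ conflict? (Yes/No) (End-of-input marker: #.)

FIRST(]) = { ] } and FIRST(<body> [) = { (, -, [, ] }.
Both contain ], so the two alternatives are not disjoint — LL(1) conflict.

Yes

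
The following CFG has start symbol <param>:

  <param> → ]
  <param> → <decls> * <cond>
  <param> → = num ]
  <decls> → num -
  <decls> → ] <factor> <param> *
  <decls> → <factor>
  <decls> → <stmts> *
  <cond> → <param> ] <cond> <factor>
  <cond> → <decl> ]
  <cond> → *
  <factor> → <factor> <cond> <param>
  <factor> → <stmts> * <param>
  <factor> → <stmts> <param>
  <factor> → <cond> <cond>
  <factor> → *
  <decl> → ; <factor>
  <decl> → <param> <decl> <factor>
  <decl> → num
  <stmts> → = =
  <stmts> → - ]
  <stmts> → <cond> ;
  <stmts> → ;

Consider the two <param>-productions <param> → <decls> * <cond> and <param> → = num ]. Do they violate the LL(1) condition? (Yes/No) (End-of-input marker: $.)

Yes

FIRST(<decls> * <cond>) = { *, -, ;, =, ], num } and FIRST(= num ]) = { = }.
Both contain =, so the two alternatives are not disjoint — LL(1) conflict.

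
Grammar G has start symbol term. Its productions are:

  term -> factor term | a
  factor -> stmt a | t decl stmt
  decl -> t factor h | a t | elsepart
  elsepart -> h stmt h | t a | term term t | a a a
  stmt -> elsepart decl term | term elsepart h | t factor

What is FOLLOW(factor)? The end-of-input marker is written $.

{ a, h, t }

In term -> factor term: add FIRST(term) = { a, h, t }.
In decl -> t factor h: add FIRST(h) = { h }.
In stmt -> t factor: factor is at the end, add FOLLOW(stmt) = { a, h, t }.
Union: FOLLOW(factor) = { a, h, t }.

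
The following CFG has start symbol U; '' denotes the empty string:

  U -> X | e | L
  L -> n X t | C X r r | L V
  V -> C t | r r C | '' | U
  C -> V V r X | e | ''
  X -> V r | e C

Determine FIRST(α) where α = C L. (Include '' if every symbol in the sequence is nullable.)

Add FIRST(C)\{''} = { e, n, r, t }; C is nullable, continue.
Add FIRST(L) = { e, n, r, t }; L is not nullable, stop.

{ e, n, r, t }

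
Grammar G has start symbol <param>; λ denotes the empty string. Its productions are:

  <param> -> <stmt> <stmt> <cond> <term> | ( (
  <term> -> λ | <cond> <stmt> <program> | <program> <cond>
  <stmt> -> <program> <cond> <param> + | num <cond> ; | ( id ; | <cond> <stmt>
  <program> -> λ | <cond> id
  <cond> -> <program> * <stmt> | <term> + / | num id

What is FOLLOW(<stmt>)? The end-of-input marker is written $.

In <param> -> <stmt> <stmt> <cond> <term>: add FIRST(<stmt> <cond> <term>) = { (, *, +, num }.
In <param> -> <stmt> <stmt> <cond> <term>: add FIRST(<cond> <term>) = { *, +, num }.
In <term> -> <cond> <stmt> <program>: add FIRST(<program>)\{λ} = { *, +, num }.
  Since <program> is nullable, also add FOLLOW(<term>) = { $, + }.
In <stmt> -> <cond> <stmt>: <stmt> is at the end, add FOLLOW(<stmt>) = { $, (, *, +, ;, id, num }.
In <cond> -> <program> * <stmt>: <stmt> is at the end, add FOLLOW(<cond>) = { $, (, *, +, ;, id, num }.
Union: FOLLOW(<stmt>) = { $, (, *, +, ;, id, num }.

{ $, (, *, +, ;, id, num }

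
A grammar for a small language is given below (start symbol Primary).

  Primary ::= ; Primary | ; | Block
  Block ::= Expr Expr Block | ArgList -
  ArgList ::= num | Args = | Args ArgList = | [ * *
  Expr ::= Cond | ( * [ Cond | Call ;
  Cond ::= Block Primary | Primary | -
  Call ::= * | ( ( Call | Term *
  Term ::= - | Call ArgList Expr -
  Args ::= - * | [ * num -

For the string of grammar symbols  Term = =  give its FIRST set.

Add FIRST(Term) = { (, *, - }; Term is not nullable, stop.

{ (, *, - }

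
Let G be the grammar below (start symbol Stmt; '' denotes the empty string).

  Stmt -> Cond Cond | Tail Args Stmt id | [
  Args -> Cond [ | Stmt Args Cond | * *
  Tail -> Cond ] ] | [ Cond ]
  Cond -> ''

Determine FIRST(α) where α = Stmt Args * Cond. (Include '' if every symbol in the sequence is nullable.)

{ *, [, ] }

Add FIRST(Stmt)\{''} = { [, ] }; Stmt is nullable, continue.
Add FIRST(Args) = { *, [, ] }; Args is not nullable, stop.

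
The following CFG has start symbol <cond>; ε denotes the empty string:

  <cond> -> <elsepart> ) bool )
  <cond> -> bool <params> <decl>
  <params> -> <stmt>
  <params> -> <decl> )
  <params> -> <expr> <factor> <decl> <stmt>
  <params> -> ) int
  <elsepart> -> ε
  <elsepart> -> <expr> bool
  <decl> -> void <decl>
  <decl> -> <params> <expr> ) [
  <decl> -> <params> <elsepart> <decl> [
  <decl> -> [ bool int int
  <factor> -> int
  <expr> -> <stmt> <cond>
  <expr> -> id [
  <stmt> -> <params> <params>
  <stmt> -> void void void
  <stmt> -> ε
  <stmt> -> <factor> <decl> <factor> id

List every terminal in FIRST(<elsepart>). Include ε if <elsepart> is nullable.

{ ), [, bool, id, int, void, ε }

<elsepart> -> ε contributes ε.
From <elsepart> -> <expr> bool: add FIRST(<expr>) = { ), [, bool, id, int, void }.
Union: FIRST(<elsepart>) = { ), [, bool, id, int, void, ε }.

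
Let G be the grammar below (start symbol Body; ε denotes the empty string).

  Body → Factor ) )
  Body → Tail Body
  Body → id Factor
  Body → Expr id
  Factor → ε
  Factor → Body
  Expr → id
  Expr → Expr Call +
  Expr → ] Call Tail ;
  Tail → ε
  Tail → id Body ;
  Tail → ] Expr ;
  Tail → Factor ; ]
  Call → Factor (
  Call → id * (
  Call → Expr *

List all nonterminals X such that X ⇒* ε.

Directly nullable (have an ε-production): Factor, Tail.
No other nonterminal has a production whose RHS symbols are all nullable.

{ Factor, Tail }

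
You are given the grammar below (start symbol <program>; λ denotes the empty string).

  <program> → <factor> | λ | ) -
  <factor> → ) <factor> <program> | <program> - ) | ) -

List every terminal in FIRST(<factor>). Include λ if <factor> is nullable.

<factor> → ) <factor> <program> contributes {)}.
From <factor> → <program> - ): <program> nullable, take FIRST(<program>) ∪ {-} = { ), - }.
<factor> → ) - contributes {)}.
Union: FIRST(<factor>) = { ), - }.

{ ), - }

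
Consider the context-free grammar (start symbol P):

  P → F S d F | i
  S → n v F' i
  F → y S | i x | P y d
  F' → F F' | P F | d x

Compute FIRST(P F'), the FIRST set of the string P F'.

{ i, y }

Add FIRST(P) = { i, y }; P is not nullable, stop.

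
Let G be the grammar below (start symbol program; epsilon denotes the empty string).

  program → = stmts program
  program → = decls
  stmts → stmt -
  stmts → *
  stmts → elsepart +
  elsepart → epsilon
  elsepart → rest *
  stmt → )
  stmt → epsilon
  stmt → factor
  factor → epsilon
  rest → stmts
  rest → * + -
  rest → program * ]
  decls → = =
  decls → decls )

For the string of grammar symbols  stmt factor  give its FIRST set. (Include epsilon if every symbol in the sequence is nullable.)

{ ), epsilon }

Add FIRST(stmt)\{epsilon} = { ) }; stmt is nullable, continue.
Add FIRST(factor)\{epsilon} = {  }; factor is nullable, continue.
Every symbol is nullable, so include epsilon.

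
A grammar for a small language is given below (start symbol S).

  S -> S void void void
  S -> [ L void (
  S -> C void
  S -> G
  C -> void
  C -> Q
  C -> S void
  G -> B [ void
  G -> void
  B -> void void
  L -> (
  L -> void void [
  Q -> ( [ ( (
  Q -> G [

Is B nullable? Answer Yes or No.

No nonterminal in this grammar is nullable.
No production of B has an RHS whose symbols are all nullable, so B is not nullable.

No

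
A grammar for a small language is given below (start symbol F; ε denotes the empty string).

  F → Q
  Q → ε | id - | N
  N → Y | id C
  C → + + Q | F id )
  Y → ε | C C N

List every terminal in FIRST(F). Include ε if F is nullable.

From F → Q: add FIRST(Q) = { +, id, ε } (including ε since Q is nullable).
Union: FIRST(F) = { +, id, ε }.

{ +, id, ε }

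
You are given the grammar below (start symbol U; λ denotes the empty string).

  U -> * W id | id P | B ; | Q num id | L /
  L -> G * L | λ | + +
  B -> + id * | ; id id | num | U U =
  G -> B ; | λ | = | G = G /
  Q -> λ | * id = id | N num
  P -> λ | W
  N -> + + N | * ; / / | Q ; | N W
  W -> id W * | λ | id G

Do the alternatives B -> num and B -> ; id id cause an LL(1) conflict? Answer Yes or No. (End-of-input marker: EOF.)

FIRST(num) = { num } and FIRST(; id id) = { ; }.
The FIRST sets are disjoint and neither alternative is nullable — no conflict.

No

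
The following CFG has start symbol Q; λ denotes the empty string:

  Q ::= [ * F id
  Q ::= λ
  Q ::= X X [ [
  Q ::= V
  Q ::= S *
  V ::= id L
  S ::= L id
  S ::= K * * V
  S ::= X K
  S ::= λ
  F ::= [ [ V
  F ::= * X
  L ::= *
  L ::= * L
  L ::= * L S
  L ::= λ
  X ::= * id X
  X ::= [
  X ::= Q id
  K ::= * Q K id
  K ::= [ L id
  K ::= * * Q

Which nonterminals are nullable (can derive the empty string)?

Directly nullable (have an λ-production): Q, S, L.
No other nonterminal has a production whose RHS symbols are all nullable.

{ L, Q, S }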